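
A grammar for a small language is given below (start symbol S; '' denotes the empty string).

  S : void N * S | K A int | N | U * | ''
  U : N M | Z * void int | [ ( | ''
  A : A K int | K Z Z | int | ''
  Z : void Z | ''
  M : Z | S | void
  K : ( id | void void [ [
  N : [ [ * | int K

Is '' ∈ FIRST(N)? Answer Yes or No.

No

Nullable nonterminals: A, M, S, U, Z.
No production of N has an RHS whose symbols are all nullable, so N is not nullable.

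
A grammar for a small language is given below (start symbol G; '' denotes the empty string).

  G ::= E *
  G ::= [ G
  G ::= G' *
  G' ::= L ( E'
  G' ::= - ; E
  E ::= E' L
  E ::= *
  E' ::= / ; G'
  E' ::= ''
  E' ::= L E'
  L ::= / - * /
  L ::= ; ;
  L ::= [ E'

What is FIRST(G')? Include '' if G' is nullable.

From G' ::= L ( E': add FIRST(L) = { /, ;, [ }.
G' ::= - ; E contributes {-}.
Union: FIRST(G') = { -, /, ;, [ }.

{ -, /, ;, [ }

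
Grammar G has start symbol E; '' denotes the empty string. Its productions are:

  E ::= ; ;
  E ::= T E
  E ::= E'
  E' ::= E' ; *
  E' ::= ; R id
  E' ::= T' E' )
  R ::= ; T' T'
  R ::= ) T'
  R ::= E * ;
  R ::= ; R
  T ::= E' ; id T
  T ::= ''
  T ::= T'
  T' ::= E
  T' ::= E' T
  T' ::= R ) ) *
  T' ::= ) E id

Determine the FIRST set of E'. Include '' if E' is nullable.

{ ), ; }

From E' ::= E' ; *: add FIRST(E') = { ), ; }.
E' ::= ; R id contributes {;}.
From E' ::= T' E' ): add FIRST(T') = { ), ; }.
Union: FIRST(E') = { ), ; }.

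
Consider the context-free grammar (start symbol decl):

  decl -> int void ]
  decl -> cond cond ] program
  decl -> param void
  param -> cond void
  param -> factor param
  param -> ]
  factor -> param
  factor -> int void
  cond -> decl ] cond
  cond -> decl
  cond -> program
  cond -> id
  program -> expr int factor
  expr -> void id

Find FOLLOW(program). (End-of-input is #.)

{ #, ], id, int, void }

In decl -> cond cond ] program: program is at the end, add FOLLOW(decl) = { #, ], id, int, void }.
In cond -> program: program is at the end, add FOLLOW(cond) = { ], id, int, void }.
Union: FOLLOW(program) = { #, ], id, int, void }.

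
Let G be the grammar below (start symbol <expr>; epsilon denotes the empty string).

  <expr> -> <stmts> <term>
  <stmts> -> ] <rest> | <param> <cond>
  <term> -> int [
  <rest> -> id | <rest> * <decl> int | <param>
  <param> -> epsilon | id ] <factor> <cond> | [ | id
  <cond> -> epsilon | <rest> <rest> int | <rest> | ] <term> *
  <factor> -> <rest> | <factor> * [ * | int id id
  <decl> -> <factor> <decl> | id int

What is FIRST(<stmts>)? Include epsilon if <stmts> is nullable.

<stmts> -> ] <rest> contributes {]}.
From <stmts> -> <param> <cond>: <param>, <cond> nullable, take FIRST(<param>) ∪ FIRST(<cond>) = { *, [, ], id, int }; also epsilon since the whole RHS is nullable.
Union: FIRST(<stmts>) = { *, [, ], id, int, epsilon }.

{ *, [, ], id, int, epsilon }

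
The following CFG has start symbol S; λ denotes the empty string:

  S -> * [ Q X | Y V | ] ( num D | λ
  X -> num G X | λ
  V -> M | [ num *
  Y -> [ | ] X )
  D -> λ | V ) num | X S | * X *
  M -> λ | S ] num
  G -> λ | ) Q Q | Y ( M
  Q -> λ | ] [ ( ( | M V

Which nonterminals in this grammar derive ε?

Directly nullable (have an λ-production): S, X, D, M, G, Q.
V -> M with every symbol nullable, so V is nullable.
No other nonterminal has a production whose RHS symbols are all nullable.

{ D, G, M, Q, S, V, X }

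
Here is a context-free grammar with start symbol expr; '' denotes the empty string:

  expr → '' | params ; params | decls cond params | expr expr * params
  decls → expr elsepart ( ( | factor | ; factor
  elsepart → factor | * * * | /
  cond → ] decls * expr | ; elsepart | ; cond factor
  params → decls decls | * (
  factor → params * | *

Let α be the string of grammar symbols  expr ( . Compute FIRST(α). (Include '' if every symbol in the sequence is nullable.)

{ (, *, /, ; }

Add FIRST(expr)\{''} = { *, /, ; }; expr is nullable, continue.
( is a terminal; add {(} and stop.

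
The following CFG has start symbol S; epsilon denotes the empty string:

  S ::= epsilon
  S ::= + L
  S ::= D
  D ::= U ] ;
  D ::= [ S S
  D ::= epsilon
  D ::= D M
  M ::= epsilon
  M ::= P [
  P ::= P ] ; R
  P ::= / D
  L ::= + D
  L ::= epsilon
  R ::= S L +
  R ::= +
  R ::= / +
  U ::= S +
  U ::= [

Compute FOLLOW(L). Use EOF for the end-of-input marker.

{ EOF, +, /, [, ] }

In S ::= + L: L is at the end, add FOLLOW(S) = { EOF, +, /, [, ] }.
In R ::= S L +: add FIRST(+) = { + }.
Union: FOLLOW(L) = { EOF, +, /, [, ] }.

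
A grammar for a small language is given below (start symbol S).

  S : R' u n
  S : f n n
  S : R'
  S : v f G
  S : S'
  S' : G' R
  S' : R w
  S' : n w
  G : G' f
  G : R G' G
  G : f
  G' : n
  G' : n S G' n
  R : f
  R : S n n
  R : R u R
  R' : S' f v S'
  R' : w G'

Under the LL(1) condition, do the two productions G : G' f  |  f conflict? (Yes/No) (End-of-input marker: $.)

FIRST(G' f) = { n } and FIRST(f) = { f }.
The FIRST sets are disjoint and neither alternative is nullable — no conflict.

No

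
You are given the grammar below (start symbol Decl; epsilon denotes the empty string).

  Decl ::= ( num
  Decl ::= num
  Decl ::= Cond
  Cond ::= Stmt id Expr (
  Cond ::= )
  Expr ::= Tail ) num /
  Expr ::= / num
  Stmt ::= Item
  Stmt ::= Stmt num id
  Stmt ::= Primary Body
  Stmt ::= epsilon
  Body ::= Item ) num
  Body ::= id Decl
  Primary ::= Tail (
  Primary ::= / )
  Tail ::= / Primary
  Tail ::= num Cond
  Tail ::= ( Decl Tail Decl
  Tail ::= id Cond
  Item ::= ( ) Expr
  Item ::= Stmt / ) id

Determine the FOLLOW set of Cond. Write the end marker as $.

{ $, (, ), /, id, num }

In Decl ::= Cond: Cond is at the end, add FOLLOW(Decl) = { $, (, ), /, id, num }.
In Tail ::= num Cond: Cond is at the end, add FOLLOW(Tail) = { (, ), /, id, num }.
In Tail ::= id Cond: Cond is at the end, add FOLLOW(Tail) = { (, ), /, id, num }.
Union: FOLLOW(Cond) = { $, (, ), /, id, num }.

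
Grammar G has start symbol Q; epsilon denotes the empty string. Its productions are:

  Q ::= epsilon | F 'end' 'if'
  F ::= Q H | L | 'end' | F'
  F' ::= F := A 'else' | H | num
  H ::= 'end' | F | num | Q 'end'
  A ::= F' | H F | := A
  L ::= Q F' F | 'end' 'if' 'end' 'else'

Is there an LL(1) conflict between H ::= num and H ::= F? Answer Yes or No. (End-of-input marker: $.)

Yes

FIRST(num) = { num } and FIRST(F) = { 'end', num }.
Both contain num, so the two alternatives are not disjoint — LL(1) conflict.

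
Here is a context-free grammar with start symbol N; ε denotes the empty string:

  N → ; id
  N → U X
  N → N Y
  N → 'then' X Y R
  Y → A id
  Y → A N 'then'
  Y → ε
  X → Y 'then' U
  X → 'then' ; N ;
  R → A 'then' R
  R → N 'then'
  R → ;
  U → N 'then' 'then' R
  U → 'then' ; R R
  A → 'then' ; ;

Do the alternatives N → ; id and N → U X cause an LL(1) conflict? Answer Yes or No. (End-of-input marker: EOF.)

Yes

FIRST(; id) = { ; } and FIRST(U X) = { 'then', ; }.
Both contain ;, so the two alternatives are not disjoint — LL(1) conflict.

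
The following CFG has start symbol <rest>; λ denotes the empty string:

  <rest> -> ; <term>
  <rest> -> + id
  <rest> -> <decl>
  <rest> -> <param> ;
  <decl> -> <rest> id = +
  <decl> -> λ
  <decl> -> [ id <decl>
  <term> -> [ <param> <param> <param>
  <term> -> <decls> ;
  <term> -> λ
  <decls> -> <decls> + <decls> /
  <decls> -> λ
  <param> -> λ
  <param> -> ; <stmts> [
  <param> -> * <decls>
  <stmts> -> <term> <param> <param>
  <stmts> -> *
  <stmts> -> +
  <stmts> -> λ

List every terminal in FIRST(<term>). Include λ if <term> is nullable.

<term> -> [ <param> <param> <param> contributes {[}.
From <term> -> <decls> ;: <decls> nullable, take FIRST(<decls>) ∪ {;} = { +, ; }.
<term> -> λ contributes λ.
Union: FIRST(<term>) = { +, ;, [, λ }.

{ +, ;, [, λ }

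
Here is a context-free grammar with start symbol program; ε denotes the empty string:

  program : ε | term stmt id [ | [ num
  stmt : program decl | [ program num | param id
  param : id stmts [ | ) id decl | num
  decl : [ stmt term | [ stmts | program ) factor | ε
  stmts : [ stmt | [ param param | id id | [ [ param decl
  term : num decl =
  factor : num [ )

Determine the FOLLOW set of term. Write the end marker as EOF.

{ ), =, [, id, num }

In program : term stmt id [: add FIRST(stmt id [) = { ), [, id, num }.
In decl : [ stmt term: term is at the end, add FOLLOW(decl) = { ), =, [, id, num }.
Union: FOLLOW(term) = { ), =, [, id, num }.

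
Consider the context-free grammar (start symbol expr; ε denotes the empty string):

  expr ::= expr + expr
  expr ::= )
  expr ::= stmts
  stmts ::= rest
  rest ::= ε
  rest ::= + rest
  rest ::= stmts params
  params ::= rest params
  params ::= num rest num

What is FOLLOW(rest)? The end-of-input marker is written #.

{ #, +, num }

In stmts ::= rest: rest is at the end, add FOLLOW(stmts) = { #, +, num }.
In rest ::= + rest: rest is at the end, add FOLLOW(rest) = { #, +, num }.
In params ::= rest params: add FIRST(params) = { +, num }.
In params ::= num rest num: add FIRST(num) = { num }.
Union: FOLLOW(rest) = { #, +, num }.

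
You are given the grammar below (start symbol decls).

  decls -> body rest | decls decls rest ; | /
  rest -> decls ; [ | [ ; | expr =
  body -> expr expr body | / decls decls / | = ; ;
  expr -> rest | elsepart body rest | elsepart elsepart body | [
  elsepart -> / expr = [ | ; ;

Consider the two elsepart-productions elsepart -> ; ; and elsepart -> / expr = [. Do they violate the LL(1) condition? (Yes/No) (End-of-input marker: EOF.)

FIRST(; ;) = { ; } and FIRST(/ expr = [) = { / }.
The FIRST sets are disjoint and neither alternative is nullable — no conflict.

No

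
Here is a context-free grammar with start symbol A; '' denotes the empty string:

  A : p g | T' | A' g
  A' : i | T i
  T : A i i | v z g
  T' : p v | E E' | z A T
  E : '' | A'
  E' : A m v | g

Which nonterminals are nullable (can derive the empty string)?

{ E }

Directly nullable (have an ''-production): E.
No other nonterminal has a production whose RHS symbols are all nullable.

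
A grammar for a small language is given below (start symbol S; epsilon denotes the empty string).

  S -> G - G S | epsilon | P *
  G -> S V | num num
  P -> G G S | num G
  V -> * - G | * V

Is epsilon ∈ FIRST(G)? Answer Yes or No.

Nullable nonterminals: S.
No production of G has an RHS whose symbols are all nullable, so G is not nullable.

No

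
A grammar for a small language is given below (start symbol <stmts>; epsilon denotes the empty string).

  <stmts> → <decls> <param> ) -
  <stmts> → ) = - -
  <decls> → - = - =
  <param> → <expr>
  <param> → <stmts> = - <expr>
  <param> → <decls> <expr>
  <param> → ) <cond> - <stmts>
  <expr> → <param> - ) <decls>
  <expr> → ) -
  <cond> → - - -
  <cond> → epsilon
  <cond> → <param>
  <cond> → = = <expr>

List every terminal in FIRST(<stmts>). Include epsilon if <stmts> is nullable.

From <stmts> → <decls> <param> ) -: add FIRST(<decls>) = { - }.
<stmts> → ) = - - contributes {)}.
Union: FIRST(<stmts>) = { ), - }.

{ ), - }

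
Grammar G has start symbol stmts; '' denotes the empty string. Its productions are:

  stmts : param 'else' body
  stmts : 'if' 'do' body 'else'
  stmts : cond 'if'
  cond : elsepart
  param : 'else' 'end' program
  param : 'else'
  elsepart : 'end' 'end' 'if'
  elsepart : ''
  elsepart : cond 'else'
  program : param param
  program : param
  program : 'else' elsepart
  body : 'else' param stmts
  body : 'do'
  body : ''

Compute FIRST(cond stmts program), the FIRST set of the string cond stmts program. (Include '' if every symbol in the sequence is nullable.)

{ 'else', 'end', 'if' }

Add FIRST(cond)\{''} = { 'else', 'end' }; cond is nullable, continue.
Add FIRST(stmts) = { 'else', 'end', 'if' }; stmts is not nullable, stop.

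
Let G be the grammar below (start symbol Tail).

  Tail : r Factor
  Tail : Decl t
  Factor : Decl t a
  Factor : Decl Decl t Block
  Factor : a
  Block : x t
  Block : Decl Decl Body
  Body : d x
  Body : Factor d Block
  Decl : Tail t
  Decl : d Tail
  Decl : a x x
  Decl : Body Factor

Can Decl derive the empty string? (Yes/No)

No nonterminal in this grammar is nullable.
No production of Decl has an RHS whose symbols are all nullable, so Decl is not nullable.

No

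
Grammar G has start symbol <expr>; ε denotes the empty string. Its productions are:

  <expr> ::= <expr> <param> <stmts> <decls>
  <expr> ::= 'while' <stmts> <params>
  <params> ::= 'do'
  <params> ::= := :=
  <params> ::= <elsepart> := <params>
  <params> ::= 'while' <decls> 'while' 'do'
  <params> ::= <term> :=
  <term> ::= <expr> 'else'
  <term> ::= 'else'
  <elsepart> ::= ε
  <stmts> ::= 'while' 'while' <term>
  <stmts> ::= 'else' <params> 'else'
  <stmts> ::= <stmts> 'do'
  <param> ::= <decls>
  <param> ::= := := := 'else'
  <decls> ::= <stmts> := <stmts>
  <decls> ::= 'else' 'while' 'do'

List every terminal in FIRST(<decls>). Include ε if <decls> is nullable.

From <decls> ::= <stmts> := <stmts>: add FIRST(<stmts>) = { 'else', 'while' }.
<decls> ::= 'else' 'while' 'do' contributes {'else'}.
Union: FIRST(<decls>) = { 'else', 'while' }.

{ 'else', 'while' }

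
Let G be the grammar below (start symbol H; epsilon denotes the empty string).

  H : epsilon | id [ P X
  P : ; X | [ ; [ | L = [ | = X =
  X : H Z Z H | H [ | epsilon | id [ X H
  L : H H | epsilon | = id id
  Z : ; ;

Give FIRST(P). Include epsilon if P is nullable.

{ ;, =, [, id }

P : ; X contributes {;}.
P : [ ; [ contributes {[}.
From P : L = [: L nullable, take FIRST(L) ∪ {=} = { =, id }.
P : = X = contributes {=}.
Union: FIRST(P) = { ;, =, [, id }.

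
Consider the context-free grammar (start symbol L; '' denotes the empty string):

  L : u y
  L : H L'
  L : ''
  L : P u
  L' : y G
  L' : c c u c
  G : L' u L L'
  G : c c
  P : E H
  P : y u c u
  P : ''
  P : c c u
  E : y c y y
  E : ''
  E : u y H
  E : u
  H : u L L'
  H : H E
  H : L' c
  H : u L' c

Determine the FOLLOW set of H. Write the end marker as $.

In L : H L': add FIRST(L') = { c, y }.
In P : E H: H is at the end, add FOLLOW(P) = { u }.
In E : u y H: H is at the end, add FOLLOW(E) = { c, u, y }.
In H : H E: add FIRST(E)\{''} = { u, y }.
  Since E is nullable, also add FOLLOW(H) = { c, u, y }.
Union: FOLLOW(H) = { c, u, y }.

{ c, u, y }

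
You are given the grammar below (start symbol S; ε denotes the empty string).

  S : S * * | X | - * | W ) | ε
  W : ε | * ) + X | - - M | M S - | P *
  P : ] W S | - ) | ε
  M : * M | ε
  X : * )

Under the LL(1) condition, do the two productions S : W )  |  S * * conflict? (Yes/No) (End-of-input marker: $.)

Yes

FIRST(W )) = { ), *, -, ] } and FIRST(S * *) = { ), *, -, ] }.
Both contain ), so the two alternatives are not disjoint — LL(1) conflict.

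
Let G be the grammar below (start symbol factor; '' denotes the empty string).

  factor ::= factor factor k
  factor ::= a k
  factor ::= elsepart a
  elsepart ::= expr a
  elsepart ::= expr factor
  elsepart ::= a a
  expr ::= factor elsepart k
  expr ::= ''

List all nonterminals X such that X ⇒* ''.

{ expr }

Directly nullable (have an ''-production): expr.
No other nonterminal has a production whose RHS symbols are all nullable.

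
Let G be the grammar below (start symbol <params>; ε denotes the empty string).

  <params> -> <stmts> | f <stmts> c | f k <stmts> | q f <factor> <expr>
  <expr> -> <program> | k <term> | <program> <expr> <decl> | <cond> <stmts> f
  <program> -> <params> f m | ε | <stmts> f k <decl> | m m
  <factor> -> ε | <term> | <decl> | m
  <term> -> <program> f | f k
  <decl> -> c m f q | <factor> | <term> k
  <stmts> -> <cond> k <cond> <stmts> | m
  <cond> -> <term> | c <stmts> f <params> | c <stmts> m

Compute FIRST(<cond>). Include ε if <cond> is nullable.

{ c, f, m, q }

From <cond> -> <term>: add FIRST(<term>) = { c, f, m, q }.
<cond> -> c <stmts> f <params> contributes {c}.
<cond> -> c <stmts> m contributes {c}.
Union: FIRST(<cond>) = { c, f, m, q }.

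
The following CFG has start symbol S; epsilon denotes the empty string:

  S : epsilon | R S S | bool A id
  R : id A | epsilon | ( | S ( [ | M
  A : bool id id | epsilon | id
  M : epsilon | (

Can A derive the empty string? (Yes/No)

Yes

A has an epsilon-production, so A ⇒ epsilon.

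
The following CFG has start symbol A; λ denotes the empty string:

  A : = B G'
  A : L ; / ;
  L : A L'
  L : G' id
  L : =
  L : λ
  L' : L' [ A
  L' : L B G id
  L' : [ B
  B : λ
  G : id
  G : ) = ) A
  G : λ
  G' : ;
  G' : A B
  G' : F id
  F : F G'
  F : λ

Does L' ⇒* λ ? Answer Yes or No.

No

Nullable nonterminals: B, F, G, L.
No production of L' has an RHS whose symbols are all nullable, so L' is not nullable.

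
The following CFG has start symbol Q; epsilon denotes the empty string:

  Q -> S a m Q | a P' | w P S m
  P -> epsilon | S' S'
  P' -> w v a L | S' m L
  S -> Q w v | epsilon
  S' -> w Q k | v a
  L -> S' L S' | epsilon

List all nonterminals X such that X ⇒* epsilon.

{ L, P, S }

Directly nullable (have an epsilon-production): P, S, L.
No other nonterminal has a production whose RHS symbols are all nullable.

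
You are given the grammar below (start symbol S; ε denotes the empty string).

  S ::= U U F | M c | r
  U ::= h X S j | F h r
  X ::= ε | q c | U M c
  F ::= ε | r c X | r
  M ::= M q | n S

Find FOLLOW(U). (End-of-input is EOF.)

In S ::= U U F: add FIRST(U F) = { h, r }.
In S ::= U U F: add FIRST(F)\{ε} = { r }.
  Since F is nullable, also add FOLLOW(S) = { EOF, c, j, q }.
In X ::= U M c: add FIRST(M c) = { n }.
Union: FOLLOW(U) = { EOF, c, h, j, n, q, r }.

{ EOF, c, h, j, n, q, r }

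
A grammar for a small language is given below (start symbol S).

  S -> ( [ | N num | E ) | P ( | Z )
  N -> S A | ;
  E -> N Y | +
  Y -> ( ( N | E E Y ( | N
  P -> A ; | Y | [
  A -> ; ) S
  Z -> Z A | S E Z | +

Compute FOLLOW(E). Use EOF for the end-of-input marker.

In S -> E ): add FIRST()) = { ) }.
In Y -> E E Y (: add FIRST(E Y () = { (, +, ;, [ }.
In Y -> E E Y (: add FIRST(Y () = { (, +, ;, [ }.
In Z -> S E Z: add FIRST(Z) = { (, +, ;, [ }.
Union: FOLLOW(E) = { (, ), +, ;, [ }.

{ (, ), +, ;, [ }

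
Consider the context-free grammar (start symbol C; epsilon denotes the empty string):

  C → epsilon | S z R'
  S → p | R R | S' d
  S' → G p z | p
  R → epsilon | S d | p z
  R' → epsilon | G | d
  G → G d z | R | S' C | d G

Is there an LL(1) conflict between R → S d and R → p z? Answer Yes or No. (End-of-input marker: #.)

Yes

FIRST(S d) = { d, p } and FIRST(p z) = { p }.
Both contain p, so the two alternatives are not disjoint — LL(1) conflict.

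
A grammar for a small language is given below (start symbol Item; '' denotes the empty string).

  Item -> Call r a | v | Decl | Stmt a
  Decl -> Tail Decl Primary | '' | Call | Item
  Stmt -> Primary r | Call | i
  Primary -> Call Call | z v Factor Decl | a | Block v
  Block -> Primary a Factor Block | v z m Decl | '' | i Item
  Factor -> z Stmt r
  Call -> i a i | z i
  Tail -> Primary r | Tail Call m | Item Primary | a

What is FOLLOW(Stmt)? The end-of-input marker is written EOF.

In Item -> Stmt a: add FIRST(a) = { a }.
In Factor -> z Stmt r: add FIRST(r) = { r }.
Union: FOLLOW(Stmt) = { a, r }.

{ a, r }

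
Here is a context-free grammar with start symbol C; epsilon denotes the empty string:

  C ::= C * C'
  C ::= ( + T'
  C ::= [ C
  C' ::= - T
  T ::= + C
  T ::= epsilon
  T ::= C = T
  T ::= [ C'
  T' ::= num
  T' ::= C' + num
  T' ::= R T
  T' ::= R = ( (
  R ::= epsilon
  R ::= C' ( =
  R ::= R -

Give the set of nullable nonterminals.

{ R, T, T' }

Directly nullable (have an epsilon-production): T, R.
T' ::= R T with every symbol nullable, so T' is nullable.
No other nonterminal has a production whose RHS symbols are all nullable.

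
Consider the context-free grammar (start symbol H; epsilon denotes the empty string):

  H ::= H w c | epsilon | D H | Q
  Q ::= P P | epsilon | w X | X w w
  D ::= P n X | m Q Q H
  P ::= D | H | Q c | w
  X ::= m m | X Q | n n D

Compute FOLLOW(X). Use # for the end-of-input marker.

{ #, c, m, n, w }

In Q ::= w X: X is at the end, add FOLLOW(Q) = { #, c, m, n, w }.
In Q ::= X w w: add FIRST(w w) = { w }.
In D ::= P n X: X is at the end, add FOLLOW(D) = { #, c, m, n, w }.
In X ::= X Q: add FIRST(Q)\{epsilon} = { c, m, n, w }.
  Since Q is nullable, also add FOLLOW(X) = { #, c, m, n, w }.
Union: FOLLOW(X) = { #, c, m, n, w }.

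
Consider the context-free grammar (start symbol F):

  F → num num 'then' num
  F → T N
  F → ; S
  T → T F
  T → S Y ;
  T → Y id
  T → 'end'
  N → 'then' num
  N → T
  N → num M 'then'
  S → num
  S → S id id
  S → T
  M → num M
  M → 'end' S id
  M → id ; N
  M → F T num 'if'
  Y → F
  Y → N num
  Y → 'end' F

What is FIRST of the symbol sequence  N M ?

{ 'end', 'then', ;, num }

Add FIRST(N) = { 'end', 'then', ;, num }; N is not nullable, stop.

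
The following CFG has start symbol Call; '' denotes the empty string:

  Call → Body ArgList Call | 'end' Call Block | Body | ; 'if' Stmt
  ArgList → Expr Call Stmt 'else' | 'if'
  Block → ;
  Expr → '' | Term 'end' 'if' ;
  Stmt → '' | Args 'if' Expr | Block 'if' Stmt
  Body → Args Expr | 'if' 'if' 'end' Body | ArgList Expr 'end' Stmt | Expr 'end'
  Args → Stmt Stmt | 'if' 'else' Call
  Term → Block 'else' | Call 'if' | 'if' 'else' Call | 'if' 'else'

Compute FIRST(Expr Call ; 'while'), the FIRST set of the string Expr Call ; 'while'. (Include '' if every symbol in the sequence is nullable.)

Add FIRST(Expr)\{''} = { 'else', 'end', 'if', ; }; Expr is nullable, continue.
Add FIRST(Call)\{''} = { 'else', 'end', 'if', ; }; Call is nullable, continue.
; is a terminal; add {;} and stop.

{ 'else', 'end', 'if', ; }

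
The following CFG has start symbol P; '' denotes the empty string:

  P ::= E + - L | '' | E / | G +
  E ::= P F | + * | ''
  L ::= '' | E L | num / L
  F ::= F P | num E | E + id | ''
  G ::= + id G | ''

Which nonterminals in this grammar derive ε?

{ E, F, G, L, P }

Directly nullable (have an ''-production): P, E, L, F, G.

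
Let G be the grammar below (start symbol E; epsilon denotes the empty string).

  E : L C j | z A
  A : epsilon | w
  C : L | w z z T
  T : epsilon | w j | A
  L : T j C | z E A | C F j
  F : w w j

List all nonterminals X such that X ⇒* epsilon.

{ A, T }

Directly nullable (have an epsilon-production): A, T.
No other nonterminal has a production whose RHS symbols are all nullable.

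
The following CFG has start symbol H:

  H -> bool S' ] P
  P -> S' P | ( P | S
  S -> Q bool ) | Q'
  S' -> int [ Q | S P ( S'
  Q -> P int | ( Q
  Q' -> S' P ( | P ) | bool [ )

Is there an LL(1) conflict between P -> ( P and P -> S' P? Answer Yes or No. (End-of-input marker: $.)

FIRST(( P) = { ( } and FIRST(S' P) = { (, bool, int }.
Both contain (, so the two alternatives are not disjoint — LL(1) conflict.

Yes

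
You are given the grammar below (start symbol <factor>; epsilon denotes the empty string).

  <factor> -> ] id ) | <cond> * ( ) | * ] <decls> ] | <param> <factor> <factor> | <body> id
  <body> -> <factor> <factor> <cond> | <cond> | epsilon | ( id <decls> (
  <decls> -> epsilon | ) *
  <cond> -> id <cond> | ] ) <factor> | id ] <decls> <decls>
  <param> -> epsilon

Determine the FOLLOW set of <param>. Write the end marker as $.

{ (, *, ], id }

In <factor> -> <param> <factor> <factor>: add FIRST(<factor> <factor>) = { (, *, ], id }.
Union: FOLLOW(<param>) = { (, *, ], id }.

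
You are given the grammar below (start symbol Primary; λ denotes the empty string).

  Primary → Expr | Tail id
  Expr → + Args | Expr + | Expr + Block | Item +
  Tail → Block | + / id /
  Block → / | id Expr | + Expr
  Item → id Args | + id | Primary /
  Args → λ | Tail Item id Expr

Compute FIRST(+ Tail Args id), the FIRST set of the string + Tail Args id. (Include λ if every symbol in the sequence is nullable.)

+ is a terminal; add {+} and stop.

{ + }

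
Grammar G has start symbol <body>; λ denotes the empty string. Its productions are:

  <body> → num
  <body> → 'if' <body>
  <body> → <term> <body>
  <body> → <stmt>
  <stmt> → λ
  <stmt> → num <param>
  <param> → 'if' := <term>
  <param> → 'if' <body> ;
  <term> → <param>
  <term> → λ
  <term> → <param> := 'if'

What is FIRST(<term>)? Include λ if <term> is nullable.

{ 'if', λ }

From <term> → <param>: add FIRST(<param>) = { 'if' }.
<term> → λ contributes λ.
From <term> → <param> := 'if': add FIRST(<param>) = { 'if' }.
Union: FIRST(<term>) = { 'if', λ }.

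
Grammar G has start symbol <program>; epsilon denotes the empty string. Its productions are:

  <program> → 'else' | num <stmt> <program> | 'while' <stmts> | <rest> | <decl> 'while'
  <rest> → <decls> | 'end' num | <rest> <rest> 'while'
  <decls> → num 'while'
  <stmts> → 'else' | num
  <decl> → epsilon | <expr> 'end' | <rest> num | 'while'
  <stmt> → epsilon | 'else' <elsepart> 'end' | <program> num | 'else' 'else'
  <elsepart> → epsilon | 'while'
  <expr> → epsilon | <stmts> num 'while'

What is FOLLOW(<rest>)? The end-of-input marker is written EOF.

{ EOF, 'end', 'while', num }

In <program> → <rest>: <rest> is at the end, add FOLLOW(<program>) = { EOF, num }.
In <rest> → <rest> <rest> 'while': add FIRST(<rest> 'while') = { 'end', num }.
In <rest> → <rest> <rest> 'while': add FIRST('while') = { 'while' }.
In <decl> → <rest> num: add FIRST(num) = { num }.
Union: FOLLOW(<rest>) = { EOF, 'end', 'while', num }.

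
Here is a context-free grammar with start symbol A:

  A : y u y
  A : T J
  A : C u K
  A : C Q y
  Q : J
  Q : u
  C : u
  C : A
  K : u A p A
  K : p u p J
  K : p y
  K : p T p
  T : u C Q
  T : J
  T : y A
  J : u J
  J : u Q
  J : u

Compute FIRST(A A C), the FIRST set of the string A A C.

Add FIRST(A) = { u, y }; A is not nullable, stop.

{ u, y }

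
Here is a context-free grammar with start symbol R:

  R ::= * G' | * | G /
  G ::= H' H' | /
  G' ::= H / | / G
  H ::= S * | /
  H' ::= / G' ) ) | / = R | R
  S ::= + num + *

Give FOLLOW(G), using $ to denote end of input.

{ $, ), *, / }

In R ::= G /: add FIRST(/) = { / }.
In G' ::= / G: G is at the end, add FOLLOW(G') = { $, ), *, / }.
Union: FOLLOW(G) = { $, ), *, / }.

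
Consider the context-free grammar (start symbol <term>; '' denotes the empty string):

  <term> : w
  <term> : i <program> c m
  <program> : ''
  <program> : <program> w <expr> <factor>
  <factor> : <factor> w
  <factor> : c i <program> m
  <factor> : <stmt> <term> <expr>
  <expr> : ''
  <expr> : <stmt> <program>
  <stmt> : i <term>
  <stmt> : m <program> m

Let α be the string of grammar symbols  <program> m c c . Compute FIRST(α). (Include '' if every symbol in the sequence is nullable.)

{ m, w }

Add FIRST(<program>)\{''} = { w }; <program> is nullable, continue.
m is a terminal; add {m} and stop.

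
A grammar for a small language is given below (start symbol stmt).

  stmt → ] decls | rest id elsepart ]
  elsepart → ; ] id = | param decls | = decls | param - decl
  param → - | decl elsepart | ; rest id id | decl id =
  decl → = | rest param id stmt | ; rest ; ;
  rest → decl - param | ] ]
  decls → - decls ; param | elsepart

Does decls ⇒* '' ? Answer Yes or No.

No

No nonterminal in this grammar is nullable.
No production of decls has an RHS whose symbols are all nullable, so decls is not nullable.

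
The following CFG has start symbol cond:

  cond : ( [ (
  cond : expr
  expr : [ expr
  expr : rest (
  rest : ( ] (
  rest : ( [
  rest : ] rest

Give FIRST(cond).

{ (, [, ] }

cond : ( [ ( contributes {(}.
From cond : expr: add FIRST(expr) = { (, [, ] }.
Union: FIRST(cond) = { (, [, ] }.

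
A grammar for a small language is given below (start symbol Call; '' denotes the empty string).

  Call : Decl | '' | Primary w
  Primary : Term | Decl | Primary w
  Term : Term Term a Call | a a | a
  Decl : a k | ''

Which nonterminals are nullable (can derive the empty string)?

Directly nullable (have an ''-production): Call, Decl.
Primary : Decl with every symbol nullable, so Primary is nullable.
No other nonterminal has a production whose RHS symbols are all nullable.

{ Call, Decl, Primary }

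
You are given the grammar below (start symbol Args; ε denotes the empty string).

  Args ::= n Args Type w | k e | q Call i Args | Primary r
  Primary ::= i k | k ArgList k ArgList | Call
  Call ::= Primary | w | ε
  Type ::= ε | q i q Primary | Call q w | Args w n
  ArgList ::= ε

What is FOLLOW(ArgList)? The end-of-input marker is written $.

In Primary ::= k ArgList k ArgList: add FIRST(k ArgList) = { k }.
In Primary ::= k ArgList k ArgList: ArgList is at the end, add FOLLOW(Primary) = { i, q, r, w }.
Union: FOLLOW(ArgList) = { i, k, q, r, w }.

{ i, k, q, r, w }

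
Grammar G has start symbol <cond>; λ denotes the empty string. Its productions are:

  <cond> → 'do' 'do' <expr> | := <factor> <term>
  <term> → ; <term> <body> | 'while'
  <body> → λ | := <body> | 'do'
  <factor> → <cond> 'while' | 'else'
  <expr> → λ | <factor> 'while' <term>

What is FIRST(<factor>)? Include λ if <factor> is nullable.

{ 'do', 'else', := }

From <factor> → <cond> 'while': add FIRST(<cond>) = { 'do', := }.
<factor> → 'else' contributes {'else'}.
Union: FIRST(<factor>) = { 'do', 'else', := }.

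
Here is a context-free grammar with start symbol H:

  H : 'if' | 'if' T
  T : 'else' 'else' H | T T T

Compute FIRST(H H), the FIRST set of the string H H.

Add FIRST(H) = { 'if' }; H is not nullable, stop.

{ 'if' }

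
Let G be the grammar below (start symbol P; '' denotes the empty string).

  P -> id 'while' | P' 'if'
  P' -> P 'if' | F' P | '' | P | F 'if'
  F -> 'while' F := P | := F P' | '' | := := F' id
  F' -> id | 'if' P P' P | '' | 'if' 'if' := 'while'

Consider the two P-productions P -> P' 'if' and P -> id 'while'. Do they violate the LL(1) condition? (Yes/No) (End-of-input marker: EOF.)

FIRST(P' 'if') = { 'if', 'while', :=, id } and FIRST(id 'while') = { id }.
Both contain id, so the two alternatives are not disjoint — LL(1) conflict.

Yes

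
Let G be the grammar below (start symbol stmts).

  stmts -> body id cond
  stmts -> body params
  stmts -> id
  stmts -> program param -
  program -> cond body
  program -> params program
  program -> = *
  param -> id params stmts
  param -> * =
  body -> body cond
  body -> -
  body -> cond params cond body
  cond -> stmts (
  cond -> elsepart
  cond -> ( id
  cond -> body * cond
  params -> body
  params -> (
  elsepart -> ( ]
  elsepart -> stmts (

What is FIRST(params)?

{ (, -, =, id }

From params -> body: add FIRST(body) = { (, -, =, id }.
params -> ( contributes {(}.
Union: FIRST(params) = { (, -, =, id }.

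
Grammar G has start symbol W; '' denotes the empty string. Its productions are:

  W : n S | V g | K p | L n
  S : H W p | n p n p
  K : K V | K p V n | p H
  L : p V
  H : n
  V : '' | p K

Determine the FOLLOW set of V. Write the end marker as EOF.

{ g, n, p }

In W : V g: add FIRST(g) = { g }.
In K : K V: V is at the end, add FOLLOW(K) = { g, n, p }.
In K : K p V n: add FIRST(n) = { n }.
In L : p V: V is at the end, add FOLLOW(L) = { n }.
Union: FOLLOW(V) = { g, n, p }.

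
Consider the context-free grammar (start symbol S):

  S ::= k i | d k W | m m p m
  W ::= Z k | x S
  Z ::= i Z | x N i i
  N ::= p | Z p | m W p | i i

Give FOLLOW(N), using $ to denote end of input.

In Z ::= x N i i: add FIRST(i i) = { i }.
Union: FOLLOW(N) = { i }.

{ i }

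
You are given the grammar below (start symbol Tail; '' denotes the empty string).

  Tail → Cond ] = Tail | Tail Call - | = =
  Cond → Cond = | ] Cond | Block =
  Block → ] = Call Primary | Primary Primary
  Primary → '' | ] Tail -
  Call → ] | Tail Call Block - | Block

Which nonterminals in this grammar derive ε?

Directly nullable (have an ''-production): Primary.
Block → Primary Primary with every symbol nullable, so Block is nullable.
Call → Block with every symbol nullable, so Call is nullable.
No other nonterminal has a production whose RHS symbols are all nullable.

{ Block, Call, Primary }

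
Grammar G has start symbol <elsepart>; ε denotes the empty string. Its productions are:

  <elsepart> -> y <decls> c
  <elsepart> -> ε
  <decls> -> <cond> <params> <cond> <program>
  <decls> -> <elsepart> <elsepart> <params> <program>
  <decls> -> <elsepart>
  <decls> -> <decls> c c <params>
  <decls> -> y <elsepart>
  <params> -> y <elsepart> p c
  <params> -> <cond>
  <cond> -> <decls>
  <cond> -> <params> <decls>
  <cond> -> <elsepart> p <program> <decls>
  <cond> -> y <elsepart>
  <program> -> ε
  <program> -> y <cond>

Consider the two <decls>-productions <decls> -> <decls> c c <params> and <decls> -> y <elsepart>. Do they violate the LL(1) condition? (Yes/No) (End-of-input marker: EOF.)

Yes

FIRST(<decls> c c <params>) = { c, p, y } and FIRST(y <elsepart>) = { y }.
Both contain y, so the two alternatives are not disjoint — LL(1) conflict.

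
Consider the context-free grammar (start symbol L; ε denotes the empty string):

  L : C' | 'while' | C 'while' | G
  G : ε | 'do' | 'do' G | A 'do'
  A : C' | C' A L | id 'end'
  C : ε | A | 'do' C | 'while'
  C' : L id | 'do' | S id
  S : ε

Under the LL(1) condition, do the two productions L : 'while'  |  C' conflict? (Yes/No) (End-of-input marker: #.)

FIRST('while') = { 'while' } and FIRST(C') = { 'do', 'while', id }.
Both contain 'while', so the two alternatives are not disjoint — LL(1) conflict.

Yes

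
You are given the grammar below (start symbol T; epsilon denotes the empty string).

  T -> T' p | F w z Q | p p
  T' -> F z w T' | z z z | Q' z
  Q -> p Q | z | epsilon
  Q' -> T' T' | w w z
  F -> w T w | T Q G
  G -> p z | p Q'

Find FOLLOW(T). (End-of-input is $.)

T is the start symbol, so $ ∈ FOLLOW(T).
In F -> w T w: add FIRST(w) = { w }.
In F -> T Q G: add FIRST(Q G) = { p, z }.
Union: FOLLOW(T) = { $, p, w, z }.

{ $, p, w, z }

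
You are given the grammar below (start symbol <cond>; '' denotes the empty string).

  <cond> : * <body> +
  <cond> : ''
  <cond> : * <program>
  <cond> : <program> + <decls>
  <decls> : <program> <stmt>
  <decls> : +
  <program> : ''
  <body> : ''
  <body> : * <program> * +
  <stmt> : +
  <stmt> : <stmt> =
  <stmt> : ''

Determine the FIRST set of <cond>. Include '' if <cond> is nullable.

<cond> : * <body> + contributes {*}.
<cond> : '' contributes ''.
<cond> : * <program> contributes {*}.
From <cond> : <program> + <decls>: <program> nullable, take FIRST(<program>) ∪ {+} = { + }.
Union: FIRST(<cond>) = { *, +, '' }.

{ *, +, '' }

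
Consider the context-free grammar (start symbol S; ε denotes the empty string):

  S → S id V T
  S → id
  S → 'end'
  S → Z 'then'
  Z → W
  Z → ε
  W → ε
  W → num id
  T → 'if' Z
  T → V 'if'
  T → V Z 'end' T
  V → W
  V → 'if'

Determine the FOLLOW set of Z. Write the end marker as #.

{ #, 'end', 'then', id }

In S → Z 'then': add FIRST('then') = { 'then' }.
In T → 'if' Z: Z is at the end, add FOLLOW(T) = { #, id }.
In T → V Z 'end' T: add FIRST('end' T) = { 'end' }.
Union: FOLLOW(Z) = { #, 'end', 'then', id }.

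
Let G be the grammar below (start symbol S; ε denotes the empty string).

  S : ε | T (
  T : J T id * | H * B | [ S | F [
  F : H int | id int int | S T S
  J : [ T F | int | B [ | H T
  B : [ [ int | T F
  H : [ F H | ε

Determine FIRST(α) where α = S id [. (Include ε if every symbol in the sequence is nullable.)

Add FIRST(S)\{ε} = { *, [, id, int }; S is nullable, continue.
id is a terminal; add {id} and stop.

{ *, [, id, int }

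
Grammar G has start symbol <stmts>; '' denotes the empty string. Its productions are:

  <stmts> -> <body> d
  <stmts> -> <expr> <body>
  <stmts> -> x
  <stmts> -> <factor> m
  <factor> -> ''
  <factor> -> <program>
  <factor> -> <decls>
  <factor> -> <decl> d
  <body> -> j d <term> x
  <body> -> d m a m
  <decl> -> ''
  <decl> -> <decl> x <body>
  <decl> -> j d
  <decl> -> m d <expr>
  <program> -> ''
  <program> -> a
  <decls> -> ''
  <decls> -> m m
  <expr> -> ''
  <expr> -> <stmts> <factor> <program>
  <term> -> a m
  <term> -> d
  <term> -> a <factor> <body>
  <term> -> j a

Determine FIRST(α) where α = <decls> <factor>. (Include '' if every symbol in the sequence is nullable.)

Add FIRST(<decls>)\{''} = { m }; <decls> is nullable, continue.
Add FIRST(<factor>)\{''} = { a, d, j, m, x }; <factor> is nullable, continue.
Every symbol is nullable, so include ''.

{ a, d, j, m, x, '' }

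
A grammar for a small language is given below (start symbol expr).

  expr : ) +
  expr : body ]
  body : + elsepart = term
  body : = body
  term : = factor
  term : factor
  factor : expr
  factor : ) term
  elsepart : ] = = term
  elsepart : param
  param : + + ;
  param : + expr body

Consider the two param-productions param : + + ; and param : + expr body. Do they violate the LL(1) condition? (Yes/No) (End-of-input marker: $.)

Yes

FIRST(+ + ;) = { + } and FIRST(+ expr body) = { + }.
Both contain +, so the two alternatives are not disjoint — LL(1) conflict.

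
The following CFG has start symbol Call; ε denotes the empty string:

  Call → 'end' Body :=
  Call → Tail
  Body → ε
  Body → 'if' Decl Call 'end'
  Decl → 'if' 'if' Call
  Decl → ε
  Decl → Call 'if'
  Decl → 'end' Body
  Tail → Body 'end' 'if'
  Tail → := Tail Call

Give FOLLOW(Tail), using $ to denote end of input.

{ $, 'end', 'if', := }

In Call → Tail: Tail is at the end, add FOLLOW(Call) = { $, 'end', 'if', := }.
In Tail → := Tail Call: add FIRST(Call) = { 'end', 'if', := }.
Union: FOLLOW(Tail) = { $, 'end', 'if', := }.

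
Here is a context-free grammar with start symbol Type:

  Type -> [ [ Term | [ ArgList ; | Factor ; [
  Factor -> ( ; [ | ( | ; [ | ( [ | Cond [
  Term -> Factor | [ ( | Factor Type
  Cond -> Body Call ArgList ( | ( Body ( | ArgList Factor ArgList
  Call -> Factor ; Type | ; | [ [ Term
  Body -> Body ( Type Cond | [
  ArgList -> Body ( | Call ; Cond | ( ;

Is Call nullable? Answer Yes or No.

No nonterminal in this grammar is nullable.
No production of Call has an RHS whose symbols are all nullable, so Call is not nullable.

No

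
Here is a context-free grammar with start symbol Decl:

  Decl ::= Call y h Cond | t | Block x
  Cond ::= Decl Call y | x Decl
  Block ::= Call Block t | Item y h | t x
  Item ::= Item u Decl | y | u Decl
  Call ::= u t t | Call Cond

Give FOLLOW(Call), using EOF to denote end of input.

In Decl ::= Call y h Cond: add FIRST(y h Cond) = { y }.
In Cond ::= Decl Call y: add FIRST(y) = { y }.
In Block ::= Call Block t: add FIRST(Block t) = { t, u, y }.
In Call ::= Call Cond: add FIRST(Cond) = { t, u, x, y }.
Union: FOLLOW(Call) = { t, u, x, y }.

{ t, u, x, y }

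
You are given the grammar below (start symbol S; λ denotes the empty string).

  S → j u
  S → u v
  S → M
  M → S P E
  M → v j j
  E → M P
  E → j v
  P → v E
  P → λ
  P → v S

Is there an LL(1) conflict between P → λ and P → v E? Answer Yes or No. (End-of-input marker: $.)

FIRST(λ) = { λ } and FIRST(v E) = { v }.
The first alternative is nullable and FOLLOW(P) = { $, j, u, v } shares v with FIRST of the second — conflict.

Yes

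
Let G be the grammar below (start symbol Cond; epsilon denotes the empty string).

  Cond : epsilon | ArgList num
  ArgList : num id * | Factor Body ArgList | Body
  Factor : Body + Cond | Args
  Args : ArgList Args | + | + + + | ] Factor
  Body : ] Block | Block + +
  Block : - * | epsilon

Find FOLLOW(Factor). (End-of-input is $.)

In ArgList : Factor Body ArgList: add FIRST(Body ArgList) = { +, -, ] }.
In Args : ] Factor: Factor is at the end, add FOLLOW(Args) = { +, -, ] }.
Union: FOLLOW(Factor) = { +, -, ] }.

{ +, -, ] }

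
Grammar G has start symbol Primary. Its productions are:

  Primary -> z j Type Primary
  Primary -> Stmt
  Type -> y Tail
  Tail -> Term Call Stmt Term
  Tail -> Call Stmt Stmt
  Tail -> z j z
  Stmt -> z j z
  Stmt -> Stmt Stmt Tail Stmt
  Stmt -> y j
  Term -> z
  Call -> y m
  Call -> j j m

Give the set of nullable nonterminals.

No nonterminal has an empty production or an RHS whose symbols are all nullable.

{ } (none)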